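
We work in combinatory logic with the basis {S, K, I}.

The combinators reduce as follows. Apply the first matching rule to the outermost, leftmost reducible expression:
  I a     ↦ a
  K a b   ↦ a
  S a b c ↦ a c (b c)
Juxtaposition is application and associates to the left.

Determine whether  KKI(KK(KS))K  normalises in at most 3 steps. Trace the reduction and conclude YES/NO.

Answer: YES — reaches normal form K in 3 ≤ 3 steps

Derivation:
  start: KKI(KK(KS))K
  step 1: K(KK(KS))K
  step 2: KK(KS)
  step 3: K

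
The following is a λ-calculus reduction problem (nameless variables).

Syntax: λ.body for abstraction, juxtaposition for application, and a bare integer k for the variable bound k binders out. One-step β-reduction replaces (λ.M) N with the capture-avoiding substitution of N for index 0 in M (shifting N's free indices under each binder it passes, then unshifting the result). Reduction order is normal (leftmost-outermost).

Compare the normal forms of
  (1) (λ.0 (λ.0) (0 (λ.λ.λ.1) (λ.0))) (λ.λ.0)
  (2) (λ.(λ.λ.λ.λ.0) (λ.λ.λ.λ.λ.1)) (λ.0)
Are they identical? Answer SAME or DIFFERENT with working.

Answer: DIFFERENT — A ⇓ λ.0, B ⇓ λ.λ.λ.0

Working:
Term A:
  start: (λ.0 (λ.0) (0 (λ.λ.λ.1) (λ.0))) (λ.λ.0)
  step 1: (λ.λ.0) (λ.0) ((λ.λ.0) (λ.λ.λ.1) (λ.0))
  step 2: (λ.0) ((λ.λ.0) (λ.λ.λ.1) (λ.0))
  step 3: (λ.λ.0) (λ.λ.λ.1) (λ.0)
  step 4: (λ.0) (λ.0)
  step 5: λ.0

Term B:
  start: (λ.(λ.λ.λ.λ.0) (λ.λ.λ.λ.λ.1)) (λ.0)
  step 1: (λ.λ.λ.λ.0) (λ.λ.λ.λ.λ.1)
  step 2: λ.λ.λ.0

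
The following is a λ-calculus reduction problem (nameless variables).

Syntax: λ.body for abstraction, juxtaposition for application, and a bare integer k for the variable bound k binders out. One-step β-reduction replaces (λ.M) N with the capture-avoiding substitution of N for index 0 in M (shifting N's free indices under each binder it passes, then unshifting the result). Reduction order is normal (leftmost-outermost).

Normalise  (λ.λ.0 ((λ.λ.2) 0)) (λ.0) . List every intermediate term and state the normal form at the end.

  start: (λ.λ.0 ((λ.λ.2) 0)) (λ.0)
  [1] λ.0 ((λ.λ.2) 0)
  [2] λ.0 (λ.1)

Answer: normal form = λ.0 (λ.1)  (in 2 steps)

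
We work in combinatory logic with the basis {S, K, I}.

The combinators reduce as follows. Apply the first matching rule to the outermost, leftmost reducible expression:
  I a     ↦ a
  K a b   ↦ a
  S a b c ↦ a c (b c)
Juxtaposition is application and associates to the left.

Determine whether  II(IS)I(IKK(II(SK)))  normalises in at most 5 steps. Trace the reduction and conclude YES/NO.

Answer: YES — reaches normal form SIK in 5 ≤ 5 steps

Working:
  start: II(IS)I(IKK(II(SK)))
  →1  I(IS)I(IKK(II(SK)))
  →2  ISI(IKK(II(SK)))
  →3  SI(IKK(II(SK)))
  →4  SI(KK(II(SK)))
  →5  SIK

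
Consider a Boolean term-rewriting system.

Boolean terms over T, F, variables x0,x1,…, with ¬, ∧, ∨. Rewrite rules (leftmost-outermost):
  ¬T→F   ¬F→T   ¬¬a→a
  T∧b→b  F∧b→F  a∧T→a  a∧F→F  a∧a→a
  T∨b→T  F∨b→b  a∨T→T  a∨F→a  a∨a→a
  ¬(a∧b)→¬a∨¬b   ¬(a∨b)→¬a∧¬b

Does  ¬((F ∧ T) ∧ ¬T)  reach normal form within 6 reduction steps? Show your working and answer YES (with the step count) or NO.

  start: ¬((F ∧ T) ∧ ¬T)
  step 1: ¬(F ∧ T) ∨ ¬¬T
  step 2: (¬F ∨ ¬T) ∨ ¬¬T
  step 3: (T ∨ ¬T) ∨ ¬¬T
  step 4: T ∨ ¬¬T
  step 5: T

Answer: YES — reaches normal form T in 5 ≤ 6 steps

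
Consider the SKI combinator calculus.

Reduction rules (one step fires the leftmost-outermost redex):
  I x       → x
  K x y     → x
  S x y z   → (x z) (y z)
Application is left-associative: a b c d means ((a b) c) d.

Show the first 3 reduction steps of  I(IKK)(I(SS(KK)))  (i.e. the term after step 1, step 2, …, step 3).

Answer: after 3 steps: K

Working:
  start: I(IKK)(I(SS(KK)))
  →1  IKK(I(SS(KK)))
  →2  KK(I(SS(KK)))
  →3  K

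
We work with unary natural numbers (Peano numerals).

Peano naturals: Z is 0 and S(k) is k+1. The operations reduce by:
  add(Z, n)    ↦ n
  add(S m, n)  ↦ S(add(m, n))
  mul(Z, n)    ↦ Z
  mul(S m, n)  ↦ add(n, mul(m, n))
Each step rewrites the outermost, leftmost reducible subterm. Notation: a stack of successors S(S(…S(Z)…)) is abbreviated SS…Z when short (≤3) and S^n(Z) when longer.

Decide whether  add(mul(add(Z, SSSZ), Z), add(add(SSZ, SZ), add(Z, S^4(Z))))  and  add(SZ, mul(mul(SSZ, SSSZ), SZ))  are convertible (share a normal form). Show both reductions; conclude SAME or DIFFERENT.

Answer: SAME — A ⇓ S^7(Z), B ⇓ S^7(Z)

Working:
Term A:
  start: add(mul(add(Z, SSSZ), Z), add(add(SSZ, SZ), add(Z, S^4(Z))))
  [1] add(mul(SSSZ, Z), add(add(SSZ, SZ), add(Z, S^4(Z))))
  [2] add(add(Z, mul(SSZ, Z)), add(add(SSZ, SZ), add(Z, S^4(Z))))
  [3] add(mul(SSZ, Z), add(add(SSZ, SZ), add(Z, S^4(Z))))
  [4] add(add(Z, mul(SZ, Z)), add(add(SSZ, SZ), add(Z, S^4(Z))))
  [5] add(mul(SZ, Z), add(add(SSZ, SZ), add(Z, S^4(Z))))
  [6] add(add(Z, mul(Z, Z)), add(add(SSZ, SZ), add(Z, S^4(Z))))
  [7] add(mul(Z, Z), add(add(SSZ, SZ), add(Z, S^4(Z))))
  [8] add(Z, add(add(SSZ, SZ), add(Z, S^4(Z))))
  [9] add(add(SSZ, SZ), add(Z, S^4(Z)))
  [10] add(S(add(SZ, SZ)), add(Z, S^4(Z)))
  [11] S(add(add(SZ, SZ), add(Z, S^4(Z))))
  [12] S(add(S(add(Z, SZ)), add(Z, S^4(Z))))
  [13] S(S(add(add(Z, SZ), add(Z, S^4(Z)))))
  [14] S(S(add(SZ, add(Z, S^4(Z)))))
  [15] S(S(S(add(Z, add(Z, S^4(Z))))))
  [16] S(S(S(add(Z, S^4(Z)))))
  [17] S^7(Z)

Term B:
  start: add(SZ, mul(mul(SSZ, SSSZ), SZ))
  [1] S(add(Z, mul(mul(SSZ, SSSZ), SZ)))
  [2] S(mul(mul(SSZ, SSSZ), SZ))
  [3] S(mul(add(SSSZ, mul(SZ, SSSZ)), SZ))
  [4] S(mul(S(add(SSZ, mul(SZ, SSSZ))), SZ))
  [5] S(add(SZ, mul(add(SSZ, mul(SZ, SSSZ)), SZ)))
  [6] S(S(add(Z, mul(add(SSZ, mul(SZ, SSSZ)), SZ))))
  [7] S(S(mul(add(SSZ, mul(SZ, SSSZ)), SZ)))
  [8] S(S(mul(S(add(SZ, mul(SZ, SSSZ))), SZ)))
  [9] S(S(add(SZ, mul(add(SZ, mul(SZ, SSSZ)), SZ))))
  [10] S(S(S(add(Z, mul(add(SZ, mul(SZ, SSSZ)), SZ)))))
  [11] S(S(S(mul(add(SZ, mul(SZ, SSSZ)), SZ))))
  [12] S(S(S(mul(S(add(Z, mul(SZ, SSSZ))), SZ))))
  [13] S(S(S(add(SZ, mul(add(Z, mul(SZ, SSSZ)), SZ)))))
  [14] S(S(S(S(add(Z, mul(add(Z, mul(SZ, SSSZ)), SZ))))))
  [15] S(S(S(S(mul(add(Z, mul(SZ, SSSZ)), SZ)))))
  [16] S(S(S(S(mul(mul(SZ, SSSZ), SZ)))))
  [17] S(S(S(S(mul(add(SSSZ, mul(Z, SSSZ)), SZ)))))
  [18] S(S(S(S(mul(S(add(SSZ, mul(Z, SSSZ))), SZ)))))
  [19] S(S(S(S(add(SZ, mul(add(SSZ, mul(Z, SSSZ)), SZ))))))
  [20] S(S(S(S(S(add(Z, mul(add(SSZ, mul(Z, SSSZ)), SZ)))))))
  [21] S(S(S(S(S(mul(add(SSZ, mul(Z, SSSZ)), SZ))))))
  [22] S(S(S(S(S(mul(S(add(SZ, mul(Z, SSSZ))), SZ))))))
  [23] S(S(S(S(S(add(SZ, mul(add(SZ, mul(Z, SSSZ)), SZ)))))))
  [24] S(S(S(S(S(S(add(Z, mul(add(SZ, mul(Z, SSSZ)), SZ))))))))
  [25] S(S(S(S(S(S(mul(add(SZ, mul(Z, SSSZ)), SZ)))))))
  [26] S(S(S(S(S(S(mul(S(add(Z, mul(Z, SSSZ))), SZ)))))))
  [27] S(S(S(S(S(S(add(SZ, mul(add(Z, mul(Z, SSSZ)), SZ))))))))
  [28] S(S(S(S(S(S(S(add(Z, mul(add(Z, mul(Z, SSSZ)), SZ)))))))))
  [29] S(S(S(S(S(S(S(mul(add(Z, mul(Z, SSSZ)), SZ))))))))
  [30] S(S(S(S(S(S(S(mul(mul(Z, SSSZ), SZ))))))))
  [31] S(S(S(S(S(S(S(mul(Z, SZ))))))))
  [32] S^7(Z)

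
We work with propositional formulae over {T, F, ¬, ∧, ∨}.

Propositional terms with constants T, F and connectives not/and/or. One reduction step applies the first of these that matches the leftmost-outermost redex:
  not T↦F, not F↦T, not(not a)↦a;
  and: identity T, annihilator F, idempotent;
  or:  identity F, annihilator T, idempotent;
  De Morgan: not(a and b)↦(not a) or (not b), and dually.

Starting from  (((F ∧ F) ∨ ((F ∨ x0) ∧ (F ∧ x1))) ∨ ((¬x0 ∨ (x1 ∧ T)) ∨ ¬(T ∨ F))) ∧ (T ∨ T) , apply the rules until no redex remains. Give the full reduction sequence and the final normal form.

Answer: normal form = ¬x0 ∨ x1  (in 13 steps)

Reduction:
  start: (((F ∧ F) ∨ ((F ∨ x0) ∧ (F ∧ x1))) ∨ ((¬x0 ∨ (x1 ∧ T)) ∨ ¬(T ∨ F))) ∧ (T ∨ T)
  →1  ((F ∨ ((F ∨ x0) ∧ (F ∧ x1))) ∨ ((¬x0 ∨ (x1 ∧ T)) ∨ ¬(T ∨ F))) ∧ (T ∨ T)
  →2  (((F ∨ x0) ∧ (F ∧ x1)) ∨ ((¬x0 ∨ (x1 ∧ T)) ∨ ¬(T ∨ F))) ∧ (T ∨ T)
  →3  ((x0 ∧ (F ∧ x1)) ∨ ((¬x0 ∨ (x1 ∧ T)) ∨ ¬(T ∨ F))) ∧ (T ∨ T)
  →4  ((x0 ∧ F) ∨ ((¬x0 ∨ (x1 ∧ T)) ∨ ¬(T ∨ F))) ∧ (T ∨ T)
  →5  (F ∨ ((¬x0 ∨ (x1 ∧ T)) ∨ ¬(T ∨ F))) ∧ (T ∨ T)
  →6  ((¬x0 ∨ (x1 ∧ T)) ∨ ¬(T ∨ F)) ∧ (T ∨ T)
  →7  ((¬x0 ∨ x1) ∨ ¬(T ∨ F)) ∧ (T ∨ T)
  →8  ((¬x0 ∨ x1) ∨ (¬T ∧ ¬F)) ∧ (T ∨ T)
  →9  ((¬x0 ∨ x1) ∨ (F ∧ ¬F)) ∧ (T ∨ T)
  →10  ((¬x0 ∨ x1) ∨ F) ∧ (T ∨ T)
  →11  (¬x0 ∨ x1) ∧ (T ∨ T)
  →12  (¬x0 ∨ x1) ∧ T
  →13  ¬x0 ∨ x1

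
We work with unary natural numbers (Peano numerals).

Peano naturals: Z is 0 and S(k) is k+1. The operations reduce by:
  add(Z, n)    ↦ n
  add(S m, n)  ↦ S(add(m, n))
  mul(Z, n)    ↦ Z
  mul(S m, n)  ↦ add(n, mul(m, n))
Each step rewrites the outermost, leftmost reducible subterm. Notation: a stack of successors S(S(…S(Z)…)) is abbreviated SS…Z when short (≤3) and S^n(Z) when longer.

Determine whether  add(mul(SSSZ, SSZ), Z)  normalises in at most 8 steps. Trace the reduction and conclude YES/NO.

  start: add(mul(SSSZ, SSZ), Z)
  →1  add(add(SSZ, mul(SSZ, SSZ)), Z)
  →2  add(S(add(SZ, mul(SSZ, SSZ))), Z)
  →3  S(add(add(SZ, mul(SSZ, SSZ)), Z))
  →4  S(add(S(add(Z, mul(SSZ, SSZ))), Z))
  →5  S(S(add(add(Z, mul(SSZ, SSZ)), Z)))
  →6  S(S(add(mul(SSZ, SSZ), Z)))
  →7  S(S(add(add(SSZ, mul(SZ, SSZ)), Z)))
  →8  S(S(add(S(add(SZ, mul(SZ, SSZ))), Z)))

Answer: NO — after 8 steps the term is S(S(add(S(add(SZ, mul(SZ, SSZ))), Z))), not yet normal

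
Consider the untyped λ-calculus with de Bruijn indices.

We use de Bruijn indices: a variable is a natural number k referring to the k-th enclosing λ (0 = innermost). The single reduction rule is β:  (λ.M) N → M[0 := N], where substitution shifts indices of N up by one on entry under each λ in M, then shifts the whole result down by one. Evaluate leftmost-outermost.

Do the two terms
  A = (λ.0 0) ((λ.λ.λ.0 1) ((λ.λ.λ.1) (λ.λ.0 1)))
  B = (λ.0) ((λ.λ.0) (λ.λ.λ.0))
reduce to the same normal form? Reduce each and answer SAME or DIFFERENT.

Answer: DIFFERENT — A ⇓ λ.0 (λ.λ.0 1), B ⇓ λ.0

Working:
Term A:
  start: (λ.0 0) ((λ.λ.λ.0 1) ((λ.λ.λ.1) (λ.λ.0 1)))
  [1] (λ.λ.λ.0 1) ((λ.λ.λ.1) (λ.λ.0 1)) ((λ.λ.λ.0 1) ((λ.λ.λ.1) (λ.λ.0 1)))
  [2] (λ.λ.0 1) ((λ.λ.λ.0 1) ((λ.λ.λ.1) (λ.λ.0 1)))
  [3] λ.0 ((λ.λ.λ.0 1) ((λ.λ.λ.1) (λ.λ.0 1)))
  [4] λ.0 (λ.λ.0 1)

Term B:
  start: (λ.0) ((λ.λ.0) (λ.λ.λ.0))
  [1] (λ.λ.0) (λ.λ.λ.0)
  [2] λ.0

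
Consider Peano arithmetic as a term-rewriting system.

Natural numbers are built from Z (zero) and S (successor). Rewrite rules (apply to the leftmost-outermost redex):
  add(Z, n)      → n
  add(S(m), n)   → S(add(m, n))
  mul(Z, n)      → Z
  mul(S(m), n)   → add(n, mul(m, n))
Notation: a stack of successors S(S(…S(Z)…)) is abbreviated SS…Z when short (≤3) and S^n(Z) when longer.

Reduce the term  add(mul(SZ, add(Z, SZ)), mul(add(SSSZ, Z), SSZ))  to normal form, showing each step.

  start: add(mul(SZ, add(Z, SZ)), mul(add(SSSZ, Z), SSZ))
  [1] add(add(add(Z, SZ), mul(Z, add(Z, SZ))), mul(add(SSSZ, Z), SSZ))
  [2] add(add(SZ, mul(Z, add(Z, SZ))), mul(add(SSSZ, Z), SSZ))
  [3] add(S(add(Z, mul(Z, add(Z, SZ)))), mul(add(SSSZ, Z), SSZ))
  [4] S(add(add(Z, mul(Z, add(Z, SZ))), mul(add(SSSZ, Z), SSZ)))
  [5] S(add(mul(Z, add(Z, SZ)), mul(add(SSSZ, Z), SSZ)))
  [6] S(add(Z, mul(add(SSSZ, Z), SSZ)))
  [7] S(mul(add(SSSZ, Z), SSZ))
  [8] S(mul(S(add(SSZ, Z)), SSZ))
  [9] S(add(SSZ, mul(add(SSZ, Z), SSZ)))
  [10] S(S(add(SZ, mul(add(SSZ, Z), SSZ))))
  [11] S(S(S(add(Z, mul(add(SSZ, Z), SSZ)))))
  [12] S(S(S(mul(add(SSZ, Z), SSZ))))
  [13] S(S(S(mul(S(add(SZ, Z)), SSZ))))
  [14] S(S(S(add(SSZ, mul(add(SZ, Z), SSZ)))))
  [15] S(S(S(S(add(SZ, mul(add(SZ, Z), SSZ))))))
  [16] S(S(S(S(S(add(Z, mul(add(SZ, Z), SSZ)))))))
  [17] S(S(S(S(S(mul(add(SZ, Z), SSZ))))))
  [18] S(S(S(S(S(mul(S(add(Z, Z)), SSZ))))))
  [19] S(S(S(S(S(add(SSZ, mul(add(Z, Z), SSZ)))))))
  [20] S(S(S(S(S(S(add(SZ, mul(add(Z, Z), SSZ))))))))
  [21] S(S(S(S(S(S(S(add(Z, mul(add(Z, Z), SSZ)))))))))
  [22] S(S(S(S(S(S(S(mul(add(Z, Z), SSZ))))))))
  [23] S(S(S(S(S(S(S(mul(Z, SSZ))))))))
  [24] S^7(Z)

Answer: normal form = S^7(Z)  (in 24 steps)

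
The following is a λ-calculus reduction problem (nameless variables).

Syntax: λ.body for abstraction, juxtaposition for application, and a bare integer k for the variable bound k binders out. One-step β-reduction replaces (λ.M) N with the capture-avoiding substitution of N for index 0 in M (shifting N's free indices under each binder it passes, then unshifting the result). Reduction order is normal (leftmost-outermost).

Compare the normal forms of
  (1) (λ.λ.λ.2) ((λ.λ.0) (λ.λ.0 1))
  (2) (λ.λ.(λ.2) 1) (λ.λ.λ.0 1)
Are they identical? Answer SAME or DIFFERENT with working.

Term A:
  start: (λ.λ.λ.2) ((λ.λ.0) (λ.λ.0 1))
  [1] λ.λ.(λ.λ.0) (λ.λ.0 1)
  [2] λ.λ.λ.0

Term B:
  start: (λ.λ.(λ.2) 1) (λ.λ.λ.0 1)
  [1] λ.(λ.λ.λ.λ.0 1) (λ.λ.λ.0 1)
  [2] λ.λ.λ.λ.0 1

Answer: DIFFERENT — A ⇓ λ.λ.λ.0, B ⇓ λ.λ.λ.λ.0 1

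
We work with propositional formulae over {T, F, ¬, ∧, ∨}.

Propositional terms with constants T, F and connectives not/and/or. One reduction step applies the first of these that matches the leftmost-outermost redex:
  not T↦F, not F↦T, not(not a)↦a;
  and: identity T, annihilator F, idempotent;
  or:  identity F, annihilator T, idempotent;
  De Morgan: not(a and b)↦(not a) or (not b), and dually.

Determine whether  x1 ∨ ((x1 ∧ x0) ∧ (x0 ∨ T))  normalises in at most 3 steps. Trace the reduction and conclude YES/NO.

  start: x1 ∨ ((x1 ∧ x0) ∧ (x0 ∨ T))
  step 1: x1 ∨ ((x1 ∧ x0) ∧ T)
  step 2: x1 ∨ (x1 ∧ x0)

Answer: YES — reaches normal form x1 ∨ (x1 ∧ x0) in 2 ≤ 3 steps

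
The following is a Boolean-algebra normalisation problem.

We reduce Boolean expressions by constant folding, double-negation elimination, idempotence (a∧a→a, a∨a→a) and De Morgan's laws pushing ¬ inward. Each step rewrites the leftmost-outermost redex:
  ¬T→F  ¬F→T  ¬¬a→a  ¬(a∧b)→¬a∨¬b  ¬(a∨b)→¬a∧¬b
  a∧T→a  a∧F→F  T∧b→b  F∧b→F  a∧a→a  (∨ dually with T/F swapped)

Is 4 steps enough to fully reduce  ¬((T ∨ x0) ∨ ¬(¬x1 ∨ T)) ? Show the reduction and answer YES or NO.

Answer: NO — after 4 steps the term is F ∧ ¬¬(¬x1 ∨ T), not yet normal

Working:
  start: ¬((T ∨ x0) ∨ ¬(¬x1 ∨ T))
  [1] ¬(T ∨ x0) ∧ ¬¬(¬x1 ∨ T)
  [2] (¬T ∧ ¬x0) ∧ ¬¬(¬x1 ∨ T)
  [3] (F ∧ ¬x0) ∧ ¬¬(¬x1 ∨ T)
  [4] F ∧ ¬¬(¬x1 ∨ T)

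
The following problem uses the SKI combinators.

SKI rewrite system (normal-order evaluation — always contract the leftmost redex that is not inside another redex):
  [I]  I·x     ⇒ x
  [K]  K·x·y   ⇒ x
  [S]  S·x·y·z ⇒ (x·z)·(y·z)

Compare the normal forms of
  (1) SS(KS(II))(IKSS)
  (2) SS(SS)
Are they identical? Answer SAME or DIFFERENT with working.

Answer: SAME — A ⇓ SS(SS), B ⇓ SS(SS)

Reduction:
Term A:
  start: SS(KS(II))(IKSS)
  step 1: S(IKSS)(KS(II)(IKSS))
  step 2: S(KSS)(KS(II)(IKSS))
  step 3: SS(KS(II)(IKSS))
  step 4: SS(S(IKSS))
  step 5: SS(S(KSS))
  step 6: SS(SS)

Term B:
  start: SS(SS)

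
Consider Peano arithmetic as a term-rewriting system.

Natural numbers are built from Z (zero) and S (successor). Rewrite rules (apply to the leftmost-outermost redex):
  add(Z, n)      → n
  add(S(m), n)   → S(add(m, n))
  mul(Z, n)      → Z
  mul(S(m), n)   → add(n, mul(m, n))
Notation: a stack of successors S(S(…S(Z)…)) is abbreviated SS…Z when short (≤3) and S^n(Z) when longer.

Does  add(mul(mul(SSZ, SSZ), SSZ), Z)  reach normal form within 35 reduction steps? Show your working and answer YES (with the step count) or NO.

  start: add(mul(mul(SSZ, SSZ), SSZ), Z)
  step 1: add(mul(add(SSZ, mul(SZ, SSZ)), SSZ), Z)
  step 2: add(mul(S(add(SZ, mul(SZ, SSZ))), SSZ), Z)
  step 3: add(add(SSZ, mul(add(SZ, mul(SZ, SSZ)), SSZ)), Z)
  step 4: add(S(add(SZ, mul(add(SZ, mul(SZ, SSZ)), SSZ))), Z)
  step 5: S(add(add(SZ, mul(add(SZ, mul(SZ, SSZ)), SSZ)), Z))
  step 6: S(add(S(add(Z, mul(add(SZ, mul(SZ, SSZ)), SSZ))), Z))
  step 7: S(S(add(add(Z, mul(add(SZ, mul(SZ, SSZ)), SSZ)), Z)))
  step 8: S(S(add(mul(add(SZ, mul(SZ, SSZ)), SSZ), Z)))
  step 9: S(S(add(mul(S(add(Z, mul(SZ, SSZ))), SSZ), Z)))
  step 10: S(S(add(add(SSZ, mul(add(Z, mul(SZ, SSZ)), SSZ)), Z)))
  step 11: S(S(add(S(add(SZ, mul(add(Z, mul(SZ, SSZ)), SSZ))), Z)))
  step 12: S(S(S(add(add(SZ, mul(add(Z, mul(SZ, SSZ)), SSZ)), Z))))
  step 13: S(S(S(add(S(add(Z, mul(add(Z, mul(SZ, SSZ)), SSZ))), Z))))
  step 14: S(S(S(S(add(add(Z, mul(add(Z, mul(SZ, SSZ)), SSZ)), Z)))))
  step 15: S(S(S(S(add(mul(add(Z, mul(SZ, SSZ)), SSZ), Z)))))
  step 16: S(S(S(S(add(mul(mul(SZ, SSZ), SSZ), Z)))))
  step 17: S(S(S(S(add(mul(add(SSZ, mul(Z, SSZ)), SSZ), Z)))))
  step 18: S(S(S(S(add(mul(S(add(SZ, mul(Z, SSZ))), SSZ), Z)))))
  step 19: S(S(S(S(add(add(SSZ, mul(add(SZ, mul(Z, SSZ)), SSZ)), Z)))))
  step 20: S(S(S(S(add(S(add(SZ, mul(add(SZ, mul(Z, SSZ)), SSZ))), Z)))))
  step 21: S(S(S(S(S(add(add(SZ, mul(add(SZ, mul(Z, SSZ)), SSZ)), Z))))))
  step 22: S(S(S(S(S(add(S(add(Z, mul(add(SZ, mul(Z, SSZ)), SSZ))), Z))))))
  step 23: S(S(S(S(S(S(add(add(Z, mul(add(SZ, mul(Z, SSZ)), SSZ)), Z)))))))
  step 24: S(S(S(S(S(S(add(mul(add(SZ, mul(Z, SSZ)), SSZ), Z)))))))
  step 25: S(S(S(S(S(S(add(mul(S(add(Z, mul(Z, SSZ))), SSZ), Z)))))))
  step 26: S(S(S(S(S(S(add(add(SSZ, mul(add(Z, mul(Z, SSZ)), SSZ)), Z)))))))
  step 27: S(S(S(S(S(S(add(S(add(SZ, mul(add(Z, mul(Z, SSZ)), SSZ))), Z)))))))
  step 28: S(S(S(S(S(S(S(add(add(SZ, mul(add(Z, mul(Z, SSZ)), SSZ)), Z))))))))
  step 29: S(S(S(S(S(S(S(add(S(add(Z, mul(add(Z, mul(Z, SSZ)), SSZ))), Z))))))))
  step 30: S(S(S(S(S(S(S(S(add(add(Z, mul(add(Z, mul(Z, SSZ)), SSZ)), Z)))))))))
  step 31: S(S(S(S(S(S(S(S(add(mul(add(Z, mul(Z, SSZ)), SSZ), Z)))))))))
  step 32: S(S(S(S(S(S(S(S(add(mul(mul(Z, SSZ), SSZ), Z)))))))))
  step 33: S(S(S(S(S(S(S(S(add(mul(Z, SSZ), Z)))))))))
  step 34: S(S(S(S(S(S(S(S(add(Z, Z)))))))))
  step 35: S^8(Z)

Answer: YES — reaches normal form S^8(Z) in 35 ≤ 35 steps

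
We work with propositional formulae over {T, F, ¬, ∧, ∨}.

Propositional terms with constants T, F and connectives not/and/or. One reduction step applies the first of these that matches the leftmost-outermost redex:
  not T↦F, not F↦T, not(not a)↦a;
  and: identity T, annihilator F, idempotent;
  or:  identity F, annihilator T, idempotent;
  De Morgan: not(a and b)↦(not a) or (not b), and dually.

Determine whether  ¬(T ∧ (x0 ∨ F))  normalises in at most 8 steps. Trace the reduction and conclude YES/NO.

Answer: YES — reaches normal form ¬x0 in 6 ≤ 8 steps

Working:
  start: ¬(T ∧ (x0 ∨ F))
  [1] ¬T ∨ ¬(x0 ∨ F)
  [2] F ∨ ¬(x0 ∨ F)
  [3] ¬(x0 ∨ F)
  [4] ¬x0 ∧ ¬F
  [5] ¬x0 ∧ T
  [6] ¬x0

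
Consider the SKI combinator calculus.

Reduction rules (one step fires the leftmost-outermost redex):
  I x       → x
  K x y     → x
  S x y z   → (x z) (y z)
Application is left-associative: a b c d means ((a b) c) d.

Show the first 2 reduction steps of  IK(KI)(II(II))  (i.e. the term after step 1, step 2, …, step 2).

Answer: after 2 steps: KI

Reduction:
  start: IK(KI)(II(II))
  →1  K(KI)(II(II))
  →2  KI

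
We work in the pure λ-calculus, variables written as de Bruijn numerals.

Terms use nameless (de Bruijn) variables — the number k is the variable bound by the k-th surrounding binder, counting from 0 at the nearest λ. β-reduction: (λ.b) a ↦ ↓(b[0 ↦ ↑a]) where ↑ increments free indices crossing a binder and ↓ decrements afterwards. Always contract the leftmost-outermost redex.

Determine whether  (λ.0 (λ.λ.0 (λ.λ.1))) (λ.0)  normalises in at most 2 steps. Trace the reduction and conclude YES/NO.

Answer: YES — reaches normal form λ.λ.0 (λ.λ.1) in 2 ≤ 2 steps

Derivation:
  start: (λ.0 (λ.λ.0 (λ.λ.1))) (λ.0)
  →1  (λ.0) (λ.λ.0 (λ.λ.1))
  →2  λ.λ.0 (λ.λ.1)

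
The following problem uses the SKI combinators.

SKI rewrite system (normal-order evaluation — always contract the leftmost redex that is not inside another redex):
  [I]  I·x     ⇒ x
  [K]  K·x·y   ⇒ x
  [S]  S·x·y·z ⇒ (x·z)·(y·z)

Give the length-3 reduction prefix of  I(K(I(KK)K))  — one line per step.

  start: I(K(I(KK)K))
  [1] K(I(KK)K)
  [2] K(KKK)
  [3] KK

Answer: after 3 steps: KK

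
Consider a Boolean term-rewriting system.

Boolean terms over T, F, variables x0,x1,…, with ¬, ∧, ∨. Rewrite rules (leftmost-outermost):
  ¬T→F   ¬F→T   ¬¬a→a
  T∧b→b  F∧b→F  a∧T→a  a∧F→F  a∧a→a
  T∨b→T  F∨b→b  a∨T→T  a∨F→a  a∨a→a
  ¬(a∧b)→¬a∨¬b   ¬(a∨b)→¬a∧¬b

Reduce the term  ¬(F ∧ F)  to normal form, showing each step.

Answer: normal form = T  (in 3 steps)

Reduction:
  start: ¬(F ∧ F)
  →1  ¬F ∨ ¬F
  →2  ¬F
  →3  T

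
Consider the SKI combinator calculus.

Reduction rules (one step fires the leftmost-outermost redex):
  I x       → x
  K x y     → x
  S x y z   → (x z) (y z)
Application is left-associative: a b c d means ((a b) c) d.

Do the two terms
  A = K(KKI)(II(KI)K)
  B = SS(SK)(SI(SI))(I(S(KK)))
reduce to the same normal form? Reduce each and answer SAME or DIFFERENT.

Answer: DIFFERENT — A ⇓ K, B ⇓ K(S(KK)(S(KK)(S(KK))))

Reduction:
Term A:
  start: K(KKI)(II(KI)K)
  →1  KKI
  →2  K

Term B:
  start: SS(SK)(SI(SI))(I(S(KK)))
  →1  S(SI(SI))(SK(SI(SI)))(I(S(KK)))
  →2  SI(SI)(I(S(KK)))(SK(SI(SI))(I(S(KK))))
  →3  I(I(S(KK)))(SI(I(S(KK))))(SK(SI(SI))(I(S(KK))))
  →4  I(S(KK))(SI(I(S(KK))))(SK(SI(SI))(I(S(KK))))
  →5  S(KK)(SI(I(S(KK))))(SK(SI(SI))(I(S(KK))))
  →6  KK(SK(SI(SI))(I(S(KK))))(SI(I(S(KK)))(SK(SI(SI))(I(S(KK)))))
  →7  K(SI(I(S(KK)))(SK(SI(SI))(I(S(KK)))))
  →8  K(I(SK(SI(SI))(I(S(KK))))(I(S(KK))(SK(SI(SI))(I(S(KK))))))
  →9  K(SK(SI(SI))(I(S(KK)))(I(S(KK))(SK(SI(SI))(I(S(KK))))))
  →10  K(K(I(S(KK)))(SI(SI)(I(S(KK))))(I(S(KK))(SK(SI(SI))(I(S(KK))))))
  →11  K(I(S(KK))(I(S(KK))(SK(SI(SI))(I(S(KK))))))
  →12  K(S(KK)(I(S(KK))(SK(SI(SI))(I(S(KK))))))
  →13  K(S(KK)(S(KK)(SK(SI(SI))(I(S(KK))))))
  →14  K(S(KK)(S(KK)(K(I(S(KK)))(SI(SI)(I(S(KK)))))))
  →15  K(S(KK)(S(KK)(I(S(KK)))))
  →16  K(S(KK)(S(KK)(S(KK))))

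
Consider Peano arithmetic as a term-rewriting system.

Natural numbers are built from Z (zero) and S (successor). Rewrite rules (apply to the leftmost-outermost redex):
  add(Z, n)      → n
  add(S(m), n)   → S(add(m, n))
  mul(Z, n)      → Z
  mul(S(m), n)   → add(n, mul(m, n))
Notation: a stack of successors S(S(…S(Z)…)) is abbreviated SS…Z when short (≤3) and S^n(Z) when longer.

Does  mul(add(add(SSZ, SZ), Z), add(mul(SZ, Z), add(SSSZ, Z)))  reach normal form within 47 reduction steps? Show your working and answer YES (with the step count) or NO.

Answer: YES — reaches normal form S^9(Z) in 47 ≤ 47 steps

Derivation:
  start: mul(add(add(SSZ, SZ), Z), add(mul(SZ, Z), add(SSSZ, Z)))
  step 1: mul(add(S(add(SZ, SZ)), Z), add(mul(SZ, Z), add(SSSZ, Z)))
  step 2: mul(S(add(add(SZ, SZ), Z)), add(mul(SZ, Z), add(SSSZ, Z)))
  step 3: add(add(mul(SZ, Z), add(SSSZ, Z)), mul(add(add(SZ, SZ), Z), add(mul(SZ, Z), add(SSSZ, Z))))
  step 4: add(add(add(Z, mul(Z, Z)), add(SSSZ, Z)), mul(add(add(SZ, SZ), Z), add(mul(SZ, Z), add(SSSZ, Z))))
  step 5: add(add(mul(Z, Z), add(SSSZ, Z)), mul(add(add(SZ, SZ), Z), add(mul(SZ, Z), add(SSSZ, Z))))
  step 6: add(add(Z, add(SSSZ, Z)), mul(add(add(SZ, SZ), Z), add(mul(SZ, Z), add(SSSZ, Z))))
  step 7: add(add(SSSZ, Z), mul(add(add(SZ, SZ), Z), add(mul(SZ, Z), add(SSSZ, Z))))
  step 8: add(S(add(SSZ, Z)), mul(add(add(SZ, SZ), Z), add(mul(SZ, Z), add(SSSZ, Z))))
  step 9: S(add(add(SSZ, Z), mul(add(add(SZ, SZ), Z), add(mul(SZ, Z), add(SSSZ, Z)))))
  step 10: S(add(S(add(SZ, Z)), mul(add(add(SZ, SZ), Z), add(mul(SZ, Z), add(SSSZ, Z)))))
  step 11: S(S(add(add(SZ, Z), mul(add(add(SZ, SZ), Z), add(mul(SZ, Z), add(SSSZ, Z))))))
  step 12: S(S(add(S(add(Z, Z)), mul(add(add(SZ, SZ), Z), add(mul(SZ, Z), add(SSSZ, Z))))))
  step 13: S(S(S(add(add(Z, Z), mul(add(add(SZ, SZ), Z), add(mul(SZ, Z), add(SSSZ, Z)))))))
  step 14: S(S(S(add(Z, mul(add(add(SZ, SZ), Z), add(mul(SZ, Z), add(SSSZ, Z)))))))
  step 15: S(S(S(mul(add(add(SZ, SZ), Z), add(mul(SZ, Z), add(SSSZ, Z))))))
  step 16: S(S(S(mul(add(S(add(Z, SZ)), Z), add(mul(SZ, Z), add(SSSZ, Z))))))
  step 17: S(S(S(mul(S(add(add(Z, SZ), Z)), add(mul(SZ, Z), add(SSSZ, Z))))))
  step 18: S(S(S(add(add(mul(SZ, Z), add(SSSZ, Z)), mul(add(add(Z, SZ), Z), add(mul(SZ, Z), add(SSSZ, Z)))))))
  step 19: S(S(S(add(add(add(Z, mul(Z, Z)), add(SSSZ, Z)), mul(add(add(Z, SZ), Z), add(mul(SZ, Z), add(SSSZ, Z)))))))
  step 20: S(S(S(add(add(mul(Z, Z), add(SSSZ, Z)), mul(add(add(Z, SZ), Z), add(mul(SZ, Z), add(SSSZ, Z)))))))
  step 21: S(S(S(add(add(Z, add(SSSZ, Z)), mul(add(add(Z, SZ), Z), add(mul(SZ, Z), add(SSSZ, Z)))))))
  step 22: S(S(S(add(add(SSSZ, Z), mul(add(add(Z, SZ), Z), add(mul(SZ, Z), add(SSSZ, Z)))))))
  step 23: S(S(S(add(S(add(SSZ, Z)), mul(add(add(Z, SZ), Z), add(mul(SZ, Z), add(SSSZ, Z)))))))
  step 24: S(S(S(S(add(add(SSZ, Z), mul(add(add(Z, SZ), Z), add(mul(SZ, Z), add(SSSZ, Z))))))))
  step 25: S(S(S(S(add(S(add(SZ, Z)), mul(add(add(Z, SZ), Z), add(mul(SZ, Z), add(SSSZ, Z))))))))
  step 26: S(S(S(S(S(add(add(SZ, Z), mul(add(add(Z, SZ), Z), add(mul(SZ, Z), add(SSSZ, Z)))))))))
  step 27: S(S(S(S(S(add(S(add(Z, Z)), mul(add(add(Z, SZ), Z), add(mul(SZ, Z), add(SSSZ, Z)))))))))
  step 28: S(S(S(S(S(S(add(add(Z, Z), mul(add(add(Z, SZ), Z), add(mul(SZ, Z), add(SSSZ, Z))))))))))
  step 29: S(S(S(S(S(S(add(Z, mul(add(add(Z, SZ), Z), add(mul(SZ, Z), add(SSSZ, Z))))))))))
  step 30: S(S(S(S(S(S(mul(add(add(Z, SZ), Z), add(mul(SZ, Z), add(SSSZ, Z)))))))))
  step 31: S(S(S(S(S(S(mul(add(SZ, Z), add(mul(SZ, Z), add(SSSZ, Z)))))))))
  step 32: S(S(S(S(S(S(mul(S(add(Z, Z)), add(mul(SZ, Z), add(SSSZ, Z)))))))))
  step 33: S(S(S(S(S(S(add(add(mul(SZ, Z), add(SSSZ, Z)), mul(add(Z, Z), add(mul(SZ, Z), add(SSSZ, Z))))))))))
  step 34: S(S(S(S(S(S(add(add(add(Z, mul(Z, Z)), add(SSSZ, Z)), mul(add(Z, Z), add(mul(SZ, Z), add(SSSZ, Z))))))))))
  step 35: S(S(S(S(S(S(add(add(mul(Z, Z), add(SSSZ, Z)), mul(add(Z, Z), add(mul(SZ, Z), add(SSSZ, Z))))))))))
  step 36: S(S(S(S(S(S(add(add(Z, add(SSSZ, Z)), mul(add(Z, Z), add(mul(SZ, Z), add(SSSZ, Z))))))))))
  step 37: S(S(S(S(S(S(add(add(SSSZ, Z), mul(add(Z, Z), add(mul(SZ, Z), add(SSSZ, Z))))))))))
  step 38: S(S(S(S(S(S(add(S(add(SSZ, Z)), mul(add(Z, Z), add(mul(SZ, Z), add(SSSZ, Z))))))))))
  step 39: S(S(S(S(S(S(S(add(add(SSZ, Z), mul(add(Z, Z), add(mul(SZ, Z), add(SSSZ, Z)))))))))))
  step 40: S(S(S(S(S(S(S(add(S(add(SZ, Z)), mul(add(Z, Z), add(mul(SZ, Z), add(SSSZ, Z)))))))))))
  step 41: S(S(S(S(S(S(S(S(add(add(SZ, Z), mul(add(Z, Z), add(mul(SZ, Z), add(SSSZ, Z))))))))))))
  step 42: S(S(S(S(S(S(S(S(add(S(add(Z, Z)), mul(add(Z, Z), add(mul(SZ, Z), add(SSSZ, Z))))))))))))
  step 43: S(S(S(S(S(S(S(S(S(add(add(Z, Z), mul(add(Z, Z), add(mul(SZ, Z), add(SSSZ, Z)))))))))))))
  step 44: S(S(S(S(S(S(S(S(S(add(Z, mul(add(Z, Z), add(mul(SZ, Z), add(SSSZ, Z)))))))))))))
  step 45: S(S(S(S(S(S(S(S(S(mul(add(Z, Z), add(mul(SZ, Z), add(SSSZ, Z))))))))))))
  step 46: S(S(S(S(S(S(S(S(S(mul(Z, add(mul(SZ, Z), add(SSSZ, Z))))))))))))
  step 47: S^9(Z)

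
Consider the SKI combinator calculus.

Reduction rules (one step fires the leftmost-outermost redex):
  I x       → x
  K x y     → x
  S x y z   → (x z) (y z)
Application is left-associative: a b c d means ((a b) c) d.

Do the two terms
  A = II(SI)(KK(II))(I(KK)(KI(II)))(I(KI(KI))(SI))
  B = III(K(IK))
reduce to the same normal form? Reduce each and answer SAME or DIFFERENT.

Term A:
  start: II(SI)(KK(II))(I(KK)(KI(II)))(I(KI(KI))(SI))
  step 1: I(SI)(KK(II))(I(KK)(KI(II)))(I(KI(KI))(SI))
  step 2: SI(KK(II))(I(KK)(KI(II)))(I(KI(KI))(SI))
  step 3: I(I(KK)(KI(II)))(KK(II)(I(KK)(KI(II))))(I(KI(KI))(SI))
  step 4: I(KK)(KI(II))(KK(II)(I(KK)(KI(II))))(I(KI(KI))(SI))
  step 5: KK(KI(II))(KK(II)(I(KK)(KI(II))))(I(KI(KI))(SI))
  step 6: K(KK(II)(I(KK)(KI(II))))(I(KI(KI))(SI))
  step 7: KK(II)(I(KK)(KI(II)))
  step 8: K(I(KK)(KI(II)))
  step 9: K(KK(KI(II)))
  step 10: KK

Term B:
  start: III(K(IK))
  step 1: II(K(IK))
  step 2: I(K(IK))
  step 3: K(IK)
  step 4: KK

Answer: SAME — A ⇓ KK, B ⇓ KK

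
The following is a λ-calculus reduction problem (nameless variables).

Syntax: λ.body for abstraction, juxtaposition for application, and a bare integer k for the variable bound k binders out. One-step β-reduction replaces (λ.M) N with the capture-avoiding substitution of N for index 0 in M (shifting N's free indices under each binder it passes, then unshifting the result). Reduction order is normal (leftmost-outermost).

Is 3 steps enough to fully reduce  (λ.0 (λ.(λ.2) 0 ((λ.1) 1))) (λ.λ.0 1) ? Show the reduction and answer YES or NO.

  start: (λ.0 (λ.(λ.2) 0 ((λ.1) 1))) (λ.λ.0 1)
  step 1: (λ.λ.0 1) (λ.(λ.λ.λ.0 1) 0 ((λ.1) (λ.λ.0 1)))
  step 2: λ.0 (λ.(λ.λ.λ.0 1) 0 ((λ.1) (λ.λ.0 1)))
  step 3: λ.0 (λ.(λ.λ.0 1) ((λ.1) (λ.λ.0 1)))

Answer: NO — after 3 steps the term is λ.0 (λ.(λ.λ.0 1) ((λ.1) (λ.λ.0 1))), not yet normal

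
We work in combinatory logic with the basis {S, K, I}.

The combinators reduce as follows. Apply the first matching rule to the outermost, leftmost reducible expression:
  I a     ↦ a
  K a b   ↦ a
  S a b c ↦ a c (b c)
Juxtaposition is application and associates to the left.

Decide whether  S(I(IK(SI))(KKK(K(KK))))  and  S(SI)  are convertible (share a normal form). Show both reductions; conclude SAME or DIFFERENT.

Answer: SAME — A ⇓ S(SI), B ⇓ S(SI)

Reduction:
Term A:
  start: S(I(IK(SI))(KKK(K(KK))))
  [1] S(IK(SI)(KKK(K(KK))))
  [2] S(K(SI)(KKK(K(KK))))
  [3] S(SI)

Term B:
  start: S(SI)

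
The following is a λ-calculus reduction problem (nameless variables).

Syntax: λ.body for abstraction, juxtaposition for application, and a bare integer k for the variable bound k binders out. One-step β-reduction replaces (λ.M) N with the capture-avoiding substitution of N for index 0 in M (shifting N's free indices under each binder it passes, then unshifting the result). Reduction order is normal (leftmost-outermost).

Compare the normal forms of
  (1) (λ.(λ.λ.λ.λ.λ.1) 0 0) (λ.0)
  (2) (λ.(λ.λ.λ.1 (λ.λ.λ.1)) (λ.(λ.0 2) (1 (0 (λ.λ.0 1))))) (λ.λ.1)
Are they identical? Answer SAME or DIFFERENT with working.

Answer: DIFFERENT — A ⇓ λ.λ.λ.1, B ⇓ λ.λ.1 (λ.λ.λ.1)

Reduction:
Term A:
  start: (λ.(λ.λ.λ.λ.λ.1) 0 0) (λ.0)
  →1  (λ.λ.λ.λ.λ.1) (λ.0) (λ.0)
  →2  (λ.λ.λ.λ.1) (λ.0)
  →3  λ.λ.λ.1

Term B:
  start: (λ.(λ.λ.λ.1 (λ.λ.λ.1)) (λ.(λ.0 2) (1 (0 (λ.λ.0 1))))) (λ.λ.1)
  →1  (λ.λ.λ.1 (λ.λ.λ.1)) (λ.(λ.0 (λ.λ.1)) ((λ.λ.1) (0 (λ.λ.0 1))))
  →2  λ.λ.1 (λ.λ.λ.1)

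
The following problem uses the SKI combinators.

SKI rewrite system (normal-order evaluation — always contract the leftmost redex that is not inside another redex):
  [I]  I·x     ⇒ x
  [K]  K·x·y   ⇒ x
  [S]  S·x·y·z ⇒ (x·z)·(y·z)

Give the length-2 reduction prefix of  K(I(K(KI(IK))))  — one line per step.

  start: K(I(K(KI(IK))))
  →1  K(K(KI(IK)))
  →2  K(KI)

Answer: after 2 steps: K(KI)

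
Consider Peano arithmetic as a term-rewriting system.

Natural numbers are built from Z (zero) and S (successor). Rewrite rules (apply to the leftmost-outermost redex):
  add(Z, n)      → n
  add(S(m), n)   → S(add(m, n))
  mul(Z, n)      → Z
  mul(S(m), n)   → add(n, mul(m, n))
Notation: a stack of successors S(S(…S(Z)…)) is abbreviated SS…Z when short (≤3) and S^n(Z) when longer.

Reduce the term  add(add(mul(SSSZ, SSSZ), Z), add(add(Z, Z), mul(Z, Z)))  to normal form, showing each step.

Answer: normal form = S^9(Z)  (in 39 steps)

Reduction:
  start: add(add(mul(SSSZ, SSSZ), Z), add(add(Z, Z), mul(Z, Z)))
  step 1: add(add(add(SSSZ, mul(SSZ, SSSZ)), Z), add(add(Z, Z), mul(Z, Z)))
  step 2: add(add(S(add(SSZ, mul(SSZ, SSSZ))), Z), add(add(Z, Z), mul(Z, Z)))
  step 3: add(S(add(add(SSZ, mul(SSZ, SSSZ)), Z)), add(add(Z, Z), mul(Z, Z)))
  step 4: S(add(add(add(SSZ, mul(SSZ, SSSZ)), Z), add(add(Z, Z), mul(Z, Z))))
  step 5: S(add(add(S(add(SZ, mul(SSZ, SSSZ))), Z), add(add(Z, Z), mul(Z, Z))))
  step 6: S(add(S(add(add(SZ, mul(SSZ, SSSZ)), Z)), add(add(Z, Z), mul(Z, Z))))
  step 7: S(S(add(add(add(SZ, mul(SSZ, SSSZ)), Z), add(add(Z, Z), mul(Z, Z)))))
  step 8: S(S(add(add(S(add(Z, mul(SSZ, SSSZ))), Z), add(add(Z, Z), mul(Z, Z)))))
  step 9: S(S(add(S(add(add(Z, mul(SSZ, SSSZ)), Z)), add(add(Z, Z), mul(Z, Z)))))
  step 10: S(S(S(add(add(add(Z, mul(SSZ, SSSZ)), Z), add(add(Z, Z), mul(Z, Z))))))
  step 11: S(S(S(add(add(mul(SSZ, SSSZ), Z), add(add(Z, Z), mul(Z, Z))))))
  step 12: S(S(S(add(add(add(SSSZ, mul(SZ, SSSZ)), Z), add(add(Z, Z), mul(Z, Z))))))
  step 13: S(S(S(add(add(S(add(SSZ, mul(SZ, SSSZ))), Z), add(add(Z, Z), mul(Z, Z))))))
  step 14: S(S(S(add(S(add(add(SSZ, mul(SZ, SSSZ)), Z)), add(add(Z, Z), mul(Z, Z))))))
  step 15: S(S(S(S(add(add(add(SSZ, mul(SZ, SSSZ)), Z), add(add(Z, Z), mul(Z, Z)))))))
  step 16: S(S(S(S(add(add(S(add(SZ, mul(SZ, SSSZ))), Z), add(add(Z, Z), mul(Z, Z)))))))
  step 17: S(S(S(S(add(S(add(add(SZ, mul(SZ, SSSZ)), Z)), add(add(Z, Z), mul(Z, Z)))))))
  step 18: S(S(S(S(S(add(add(add(SZ, mul(SZ, SSSZ)), Z), add(add(Z, Z), mul(Z, Z))))))))
  step 19: S(S(S(S(S(add(add(S(add(Z, mul(SZ, SSSZ))), Z), add(add(Z, Z), mul(Z, Z))))))))
  step 20: S(S(S(S(S(add(S(add(add(Z, mul(SZ, SSSZ)), Z)), add(add(Z, Z), mul(Z, Z))))))))
  step 21: S(S(S(S(S(S(add(add(add(Z, mul(SZ, SSSZ)), Z), add(add(Z, Z), mul(Z, Z)))))))))
  step 22: S(S(S(S(S(S(add(add(mul(SZ, SSSZ), Z), add(add(Z, Z), mul(Z, Z)))))))))
  step 23: S(S(S(S(S(S(add(add(add(SSSZ, mul(Z, SSSZ)), Z), add(add(Z, Z), mul(Z, Z)))))))))
  step 24: S(S(S(S(S(S(add(add(S(add(SSZ, mul(Z, SSSZ))), Z), add(add(Z, Z), mul(Z, Z)))))))))
  step 25: S(S(S(S(S(S(add(S(add(add(SSZ, mul(Z, SSSZ)), Z)), add(add(Z, Z), mul(Z, Z)))))))))
  step 26: S(S(S(S(S(S(S(add(add(add(SSZ, mul(Z, SSSZ)), Z), add(add(Z, Z), mul(Z, Z))))))))))
  step 27: S(S(S(S(S(S(S(add(add(S(add(SZ, mul(Z, SSSZ))), Z), add(add(Z, Z), mul(Z, Z))))))))))
  step 28: S(S(S(S(S(S(S(add(S(add(add(SZ, mul(Z, SSSZ)), Z)), add(add(Z, Z), mul(Z, Z))))))))))
  step 29: S(S(S(S(S(S(S(S(add(add(add(SZ, mul(Z, SSSZ)), Z), add(add(Z, Z), mul(Z, Z)))))))))))
  step 30: S(S(S(S(S(S(S(S(add(add(S(add(Z, mul(Z, SSSZ))), Z), add(add(Z, Z), mul(Z, Z)))))))))))
  step 31: S(S(S(S(S(S(S(S(add(S(add(add(Z, mul(Z, SSSZ)), Z)), add(add(Z, Z), mul(Z, Z)))))))))))
  step 32: S(S(S(S(S(S(S(S(S(add(add(add(Z, mul(Z, SSSZ)), Z), add(add(Z, Z), mul(Z, Z))))))))))))
  step 33: S(S(S(S(S(S(S(S(S(add(add(mul(Z, SSSZ), Z), add(add(Z, Z), mul(Z, Z))))))))))))
  step 34: S(S(S(S(S(S(S(S(S(add(add(Z, Z), add(add(Z, Z), mul(Z, Z))))))))))))
  step 35: S(S(S(S(S(S(S(S(S(add(Z, add(add(Z, Z), mul(Z, Z))))))))))))
  step 36: S(S(S(S(S(S(S(S(S(add(add(Z, Z), mul(Z, Z)))))))))))
  step 37: S(S(S(S(S(S(S(S(S(add(Z, mul(Z, Z)))))))))))
  step 38: S(S(S(S(S(S(S(S(S(mul(Z, Z))))))))))
  step 39: S^9(Z)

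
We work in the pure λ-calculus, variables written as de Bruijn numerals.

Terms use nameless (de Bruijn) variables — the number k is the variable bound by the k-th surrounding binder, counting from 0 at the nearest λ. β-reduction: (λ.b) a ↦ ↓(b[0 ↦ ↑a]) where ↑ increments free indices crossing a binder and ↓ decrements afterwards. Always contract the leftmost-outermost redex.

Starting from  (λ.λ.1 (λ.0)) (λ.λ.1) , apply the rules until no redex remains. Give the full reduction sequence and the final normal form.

Answer: normal form = λ.λ.λ.0  (in 2 steps)

Derivation:
  start: (λ.λ.1 (λ.0)) (λ.λ.1)
  →1  λ.(λ.λ.1) (λ.0)
  →2  λ.λ.λ.0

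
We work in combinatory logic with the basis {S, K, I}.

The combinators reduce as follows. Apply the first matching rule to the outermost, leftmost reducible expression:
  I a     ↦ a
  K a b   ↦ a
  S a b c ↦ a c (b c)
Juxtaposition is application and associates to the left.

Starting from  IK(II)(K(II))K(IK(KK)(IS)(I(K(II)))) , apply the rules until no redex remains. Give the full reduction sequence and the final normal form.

Answer: normal form = KK  (in 7 steps)

Working:
  start: IK(II)(K(II))K(IK(KK)(IS)(I(K(II))))
  →1  K(II)(K(II))K(IK(KK)(IS)(I(K(II))))
  →2  IIK(IK(KK)(IS)(I(K(II))))
  →3  IK(IK(KK)(IS)(I(K(II))))
  →4  K(IK(KK)(IS)(I(K(II))))
  →5  K(K(KK)(IS)(I(K(II))))
  →6  K(KK(I(K(II))))
  →7  KK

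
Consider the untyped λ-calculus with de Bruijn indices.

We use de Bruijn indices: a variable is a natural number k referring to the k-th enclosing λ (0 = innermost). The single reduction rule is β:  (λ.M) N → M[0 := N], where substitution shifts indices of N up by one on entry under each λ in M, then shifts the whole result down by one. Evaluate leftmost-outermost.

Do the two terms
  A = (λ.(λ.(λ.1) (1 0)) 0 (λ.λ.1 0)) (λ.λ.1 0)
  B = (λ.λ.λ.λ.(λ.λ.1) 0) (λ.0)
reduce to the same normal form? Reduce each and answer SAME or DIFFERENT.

Term A:
  start: (λ.(λ.(λ.1) (1 0)) 0 (λ.λ.1 0)) (λ.λ.1 0)
  [1] (λ.(λ.1) ((λ.λ.1 0) 0)) (λ.λ.1 0) (λ.λ.1 0)
  [2] (λ.λ.λ.1 0) ((λ.λ.1 0) (λ.λ.1 0)) (λ.λ.1 0)
  [3] (λ.λ.1 0) (λ.λ.1 0)
  [4] λ.(λ.λ.1 0) 0
  [5] λ.λ.1 0

Term B:
  start: (λ.λ.λ.λ.(λ.λ.1) 0) (λ.0)
  [1] λ.λ.λ.(λ.λ.1) 0
  [2] λ.λ.λ.λ.1

Answer: DIFFERENT — A ⇓ λ.λ.1 0, B ⇓ λ.λ.λ.λ.1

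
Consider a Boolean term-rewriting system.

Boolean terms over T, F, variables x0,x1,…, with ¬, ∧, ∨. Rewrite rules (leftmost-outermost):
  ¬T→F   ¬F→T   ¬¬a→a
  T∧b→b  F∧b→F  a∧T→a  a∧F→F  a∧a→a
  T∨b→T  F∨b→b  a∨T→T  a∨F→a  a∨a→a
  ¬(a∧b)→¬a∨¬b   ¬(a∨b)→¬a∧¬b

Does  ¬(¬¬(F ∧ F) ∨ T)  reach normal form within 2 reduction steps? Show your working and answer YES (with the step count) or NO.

Answer: NO — after 2 steps the term is ¬(F ∧ F) ∧ ¬T, not yet normal

Working:
  start: ¬(¬¬(F ∧ F) ∨ T)
  step 1: ¬¬¬(F ∧ F) ∧ ¬T
  step 2: ¬(F ∧ F) ∧ ¬T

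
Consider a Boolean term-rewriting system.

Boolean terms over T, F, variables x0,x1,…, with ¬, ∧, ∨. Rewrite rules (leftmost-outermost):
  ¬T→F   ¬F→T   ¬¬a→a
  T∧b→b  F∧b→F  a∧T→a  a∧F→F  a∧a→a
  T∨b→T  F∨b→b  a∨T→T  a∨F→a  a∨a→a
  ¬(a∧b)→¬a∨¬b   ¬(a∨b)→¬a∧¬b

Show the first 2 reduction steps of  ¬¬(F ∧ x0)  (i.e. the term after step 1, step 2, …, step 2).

  start: ¬¬(F ∧ x0)
  →1  F ∧ x0
  →2  F

Answer: after 2 steps: F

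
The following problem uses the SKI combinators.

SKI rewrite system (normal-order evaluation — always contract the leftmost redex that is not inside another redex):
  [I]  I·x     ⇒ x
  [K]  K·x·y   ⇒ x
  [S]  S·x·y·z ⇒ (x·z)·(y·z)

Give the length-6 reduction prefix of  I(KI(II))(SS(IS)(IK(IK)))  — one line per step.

  start: I(KI(II))(SS(IS)(IK(IK)))
  step 1: KI(II)(SS(IS)(IK(IK)))
  step 2: I(SS(IS)(IK(IK)))
  step 3: SS(IS)(IK(IK))
  step 4: S(IK(IK))(IS(IK(IK)))
  step 5: S(K(IK))(IS(IK(IK)))
  step 6: S(KK)(IS(IK(IK)))

Answer: after 6 steps: S(KK)(IS(IK(IK)))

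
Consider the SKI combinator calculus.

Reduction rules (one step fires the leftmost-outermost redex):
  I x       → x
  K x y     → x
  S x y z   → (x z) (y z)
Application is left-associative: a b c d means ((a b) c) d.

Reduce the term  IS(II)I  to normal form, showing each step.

  start: IS(II)I
  step 1: S(II)I
  step 2: SII

Answer: normal form = SII  (in 2 steps)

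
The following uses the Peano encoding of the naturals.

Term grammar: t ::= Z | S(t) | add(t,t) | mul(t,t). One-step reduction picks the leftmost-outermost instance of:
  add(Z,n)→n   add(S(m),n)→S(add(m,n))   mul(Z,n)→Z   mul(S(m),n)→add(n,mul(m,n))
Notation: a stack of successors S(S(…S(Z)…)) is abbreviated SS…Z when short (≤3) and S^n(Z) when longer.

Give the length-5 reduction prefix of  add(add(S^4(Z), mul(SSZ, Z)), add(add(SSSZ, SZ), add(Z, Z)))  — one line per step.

Answer: after 5 steps: S(S(add(S(add(SZ, mul(SSZ, Z))), add(add(SSSZ, SZ), add(Z, Z)))))

Derivation:
  start: add(add(S^4(Z), mul(SSZ, Z)), add(add(SSSZ, SZ), add(Z, Z)))
  →1  add(S(add(SSSZ, mul(SSZ, Z))), add(add(SSSZ, SZ), add(Z, Z)))
  →2  S(add(add(SSSZ, mul(SSZ, Z)), add(add(SSSZ, SZ), add(Z, Z))))
  →3  S(add(S(add(SSZ, mul(SSZ, Z))), add(add(SSSZ, SZ), add(Z, Z))))
  →4  S(S(add(add(SSZ, mul(SSZ, Z)), add(add(SSSZ, SZ), add(Z, Z)))))
  →5  S(S(add(S(add(SZ, mul(SSZ, Z))), add(add(SSSZ, SZ), add(Z, Z)))))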